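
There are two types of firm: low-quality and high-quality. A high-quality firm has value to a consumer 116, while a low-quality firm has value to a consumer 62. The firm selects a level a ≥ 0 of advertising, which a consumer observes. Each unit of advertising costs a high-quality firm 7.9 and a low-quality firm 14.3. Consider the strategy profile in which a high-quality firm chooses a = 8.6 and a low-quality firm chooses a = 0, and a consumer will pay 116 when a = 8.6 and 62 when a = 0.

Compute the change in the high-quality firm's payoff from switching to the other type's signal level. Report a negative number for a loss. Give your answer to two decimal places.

13.94

Playing a = 8.6 the high-quality firm receives 116 − 7.9 × 8.6 = 48.06.
Deviating to a = 0 yields 62 instead.
Gain from deviating: 62 − 48.06 = 13.94.
The gain is positive, so the high-quality type's incentive-compatibility constraint is violated — this profile is not a separating equilibrium.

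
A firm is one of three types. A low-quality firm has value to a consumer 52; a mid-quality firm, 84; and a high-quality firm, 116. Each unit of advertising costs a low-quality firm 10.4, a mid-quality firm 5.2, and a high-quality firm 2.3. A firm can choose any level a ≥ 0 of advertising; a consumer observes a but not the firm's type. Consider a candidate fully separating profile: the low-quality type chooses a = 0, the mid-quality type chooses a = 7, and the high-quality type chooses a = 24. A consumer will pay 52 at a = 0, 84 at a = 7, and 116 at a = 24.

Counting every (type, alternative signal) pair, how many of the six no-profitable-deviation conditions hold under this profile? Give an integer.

Low-quality (own payoff 52): to a=7 gives 84 − 10.4×7 = 11.2 → no gain ✓; to a=24 gives 116 − 10.4×24 = -133.6 → no gain ✓.
Mid-quality (own payoff 84 − 5.2×7 = 47.6): to a=0 gives 52 → profitable ✗; to a=24 gives 116 − 5.2×24 = -8.8 → no gain ✓.
High-quality (own payoff 116 − 2.3×24 = 60.8): to a=0 gives 52 → no gain ✓; to a=7 gives 84 − 2.3×7 = 67.9 → profitable ✗.
4 of the 6 constraints hold; not an equilibrium.

4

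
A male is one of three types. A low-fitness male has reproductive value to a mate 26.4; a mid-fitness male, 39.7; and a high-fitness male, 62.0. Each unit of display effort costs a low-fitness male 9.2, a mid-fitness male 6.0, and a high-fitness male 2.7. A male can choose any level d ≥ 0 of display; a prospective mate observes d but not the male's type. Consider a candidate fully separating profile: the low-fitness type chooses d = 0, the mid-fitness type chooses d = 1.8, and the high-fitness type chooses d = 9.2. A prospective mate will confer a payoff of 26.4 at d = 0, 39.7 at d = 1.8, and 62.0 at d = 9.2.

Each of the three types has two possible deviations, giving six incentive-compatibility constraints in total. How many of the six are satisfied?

Low-fitness (own payoff 26.4): to d=1.8 gives 39.7 − 9.2×1.8 = 23.14 → no gain ✓; to d=9.2 gives 62.0 − 9.2×9.2 = -22.64 → no gain ✓.
Mid-fitness (own payoff 39.7 − 6.0×1.8 = 28.9): to d=0 gives 26.4 → no gain ✓; to d=9.2 gives 62.0 − 6.0×9.2 = 6.8 → no gain ✓.
High-fitness (own payoff 62.0 − 2.7×9.2 = 37.16): to d=0 gives 26.4 → no gain ✓; to d=1.8 gives 39.7 − 2.7×1.8 = 34.84 → no gain ✓.
6 of the 6 constraints hold; this profile is a separating equilibrium.

6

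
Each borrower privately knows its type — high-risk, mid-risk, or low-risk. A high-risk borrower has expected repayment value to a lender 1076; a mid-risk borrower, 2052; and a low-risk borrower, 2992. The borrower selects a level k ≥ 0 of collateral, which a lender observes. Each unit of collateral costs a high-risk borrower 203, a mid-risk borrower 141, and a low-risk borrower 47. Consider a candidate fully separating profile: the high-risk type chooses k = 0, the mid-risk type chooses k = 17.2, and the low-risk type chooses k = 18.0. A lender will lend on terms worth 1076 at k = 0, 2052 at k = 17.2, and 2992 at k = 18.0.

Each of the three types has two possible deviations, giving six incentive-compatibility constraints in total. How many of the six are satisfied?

4

High-risk (own payoff 1076): to k=17.2 gives 2052 − 203×17.2 = -1439.6 → no gain ✓; to k=18.0 gives 2992 − 203×18.0 = -662 → no gain ✓.
Low-risk (own payoff 2992 − 47×18.0 = 2146): to k=0 gives 1076 → no gain ✓; to k=17.2 gives 2052 − 47×17.2 = 1243.6 → no gain ✓.
Mid-risk (own payoff 2052 − 141×17.2 = -373.2): to k=0 gives 1076 → profitable ✗; to k=18.0 gives 2992 − 141×18.0 = 454 → profitable ✗.
4 of the 6 constraints hold; not an equilibrium.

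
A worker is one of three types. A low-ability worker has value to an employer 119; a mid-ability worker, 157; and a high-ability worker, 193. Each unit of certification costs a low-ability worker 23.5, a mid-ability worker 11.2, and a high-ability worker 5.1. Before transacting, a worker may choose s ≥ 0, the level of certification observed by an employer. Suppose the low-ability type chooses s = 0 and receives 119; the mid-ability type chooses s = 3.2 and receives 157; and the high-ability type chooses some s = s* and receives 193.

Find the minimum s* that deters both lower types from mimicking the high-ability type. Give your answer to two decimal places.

Low-ability type (on-path payoff 119) won't mimic when 119 ≥ 193 − 23.5·s*, i.e. s* ≥ 3.15.
Mid-ability type (on-path payoff 157 − 11.2×3.2 = 121.16) won't mimic when 121.16 ≥ 193 − 11.2·s*, i.e. s* ≥ 6.41.
Both must hold, so s* = max(3.15, 6.41) = 6.41. The mid-ability type's constraint binds.

6.41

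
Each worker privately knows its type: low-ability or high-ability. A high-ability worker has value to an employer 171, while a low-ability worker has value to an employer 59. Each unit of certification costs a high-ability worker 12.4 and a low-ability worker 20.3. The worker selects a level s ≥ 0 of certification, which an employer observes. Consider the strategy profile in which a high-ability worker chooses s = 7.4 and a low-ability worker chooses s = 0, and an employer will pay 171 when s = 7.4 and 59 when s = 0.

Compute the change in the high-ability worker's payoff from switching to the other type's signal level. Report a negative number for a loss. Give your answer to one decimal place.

-20.2

Playing s = 7.4 the high-ability worker receives 171 − 12.4 × 7.4 = 79.24.
Deviating to s = 0 yields 59 instead.
Gain from deviating: 59 − 79.24 = -20.24, i.e. -20.2 to one decimal place.
The gain is negative, so the high-ability type's incentive-compatibility constraint is satisfied.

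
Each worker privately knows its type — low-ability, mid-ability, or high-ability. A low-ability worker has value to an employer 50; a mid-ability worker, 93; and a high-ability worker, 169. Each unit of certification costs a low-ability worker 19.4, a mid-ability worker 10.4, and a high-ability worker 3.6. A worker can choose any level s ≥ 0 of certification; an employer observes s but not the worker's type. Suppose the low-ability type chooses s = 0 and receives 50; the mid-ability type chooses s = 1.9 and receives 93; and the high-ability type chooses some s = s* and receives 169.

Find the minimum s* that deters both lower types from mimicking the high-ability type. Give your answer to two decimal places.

Mid-ability type (on-path payoff 93 − 10.4×1.9 = 73.24) won't mimic when 73.24 ≥ 169 − 10.4·s*, i.e. s* ≥ 9.21.
Low-ability type (on-path payoff 50) won't mimic when 50 ≥ 169 − 19.4·s*, i.e. s* ≥ 6.13.
Both must hold, so s* = max(6.13, 9.21) = 9.21. The mid-ability type's constraint binds.

9.21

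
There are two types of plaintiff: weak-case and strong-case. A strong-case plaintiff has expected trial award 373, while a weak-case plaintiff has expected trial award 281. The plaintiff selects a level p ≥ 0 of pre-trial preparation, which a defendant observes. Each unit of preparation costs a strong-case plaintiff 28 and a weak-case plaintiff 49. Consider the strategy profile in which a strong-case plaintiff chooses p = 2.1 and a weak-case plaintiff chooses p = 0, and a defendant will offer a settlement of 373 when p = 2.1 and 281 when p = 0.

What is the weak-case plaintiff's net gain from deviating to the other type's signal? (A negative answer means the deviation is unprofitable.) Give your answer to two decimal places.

Playing p = 0 the weak-case plaintiff receives 281.
Deviating to p = 2.1 brings payment 373 at cost 49 × 2.1 = 102.9, netting 270.1.
Gain from deviating: 270.1 − 281 = -10.90.
The gain is negative, so the weak-case type's incentive-compatibility constraint is satisfied.

-10.90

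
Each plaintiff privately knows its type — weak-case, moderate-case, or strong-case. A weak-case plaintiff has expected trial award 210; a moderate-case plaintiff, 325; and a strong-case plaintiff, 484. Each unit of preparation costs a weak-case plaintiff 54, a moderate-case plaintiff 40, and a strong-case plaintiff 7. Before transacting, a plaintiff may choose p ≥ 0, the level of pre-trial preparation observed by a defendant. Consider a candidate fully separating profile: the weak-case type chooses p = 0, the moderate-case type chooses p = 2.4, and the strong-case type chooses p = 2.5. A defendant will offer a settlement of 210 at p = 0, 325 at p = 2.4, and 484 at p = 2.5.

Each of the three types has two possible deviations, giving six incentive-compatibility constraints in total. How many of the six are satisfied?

4

Strong-case (own payoff 484 − 7×2.5 = 466.5): to p=0 gives 210 → no gain ✓; to p=2.4 gives 325 − 7×2.4 = 308.2 → no gain ✓.
Weak-case (own payoff 210): to p=2.4 gives 325 − 54×2.4 = 195.4 → no gain ✓; to p=2.5 gives 484 − 54×2.5 = 349 → profitable ✗.
Moderate-case (own payoff 325 − 40×2.4 = 229): to p=0 gives 210 → no gain ✓; to p=2.5 gives 484 − 40×2.5 = 384 → profitable ✗.
4 of the 6 constraints hold; not an equilibrium.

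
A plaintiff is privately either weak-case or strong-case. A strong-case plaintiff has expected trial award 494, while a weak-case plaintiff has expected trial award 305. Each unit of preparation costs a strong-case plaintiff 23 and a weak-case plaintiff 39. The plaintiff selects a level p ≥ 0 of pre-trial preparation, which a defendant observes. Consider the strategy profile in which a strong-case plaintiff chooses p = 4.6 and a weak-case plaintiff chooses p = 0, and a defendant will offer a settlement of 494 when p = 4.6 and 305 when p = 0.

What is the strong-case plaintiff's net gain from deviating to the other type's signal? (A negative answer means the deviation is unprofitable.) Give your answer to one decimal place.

Playing p = 4.6 the strong-case plaintiff receives 494 − 23 × 4.6 = 388.2.
Deviating to p = 0 yields 305 instead.
Gain from deviating: 305 − 388.2 = -83.2.
The gain is negative, so the strong-case type's incentive-compatibility constraint is satisfied.

-83.2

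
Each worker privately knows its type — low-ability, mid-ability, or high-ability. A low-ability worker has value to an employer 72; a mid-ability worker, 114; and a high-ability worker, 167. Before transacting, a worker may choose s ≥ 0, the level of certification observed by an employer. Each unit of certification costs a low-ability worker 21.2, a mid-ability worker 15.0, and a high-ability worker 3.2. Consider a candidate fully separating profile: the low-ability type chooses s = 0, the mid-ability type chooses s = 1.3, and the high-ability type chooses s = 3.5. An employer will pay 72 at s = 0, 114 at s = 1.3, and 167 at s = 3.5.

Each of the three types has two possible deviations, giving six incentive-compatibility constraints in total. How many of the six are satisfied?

Mid-ability (own payoff 114 − 15.0×1.3 = 94.5): to s=0 gives 72 → no gain ✓; to s=3.5 gives 167 − 15.0×3.5 = 114.5 → profitable ✗.
Low-ability (own payoff 72): to s=1.3 gives 114 − 21.2×1.3 = 86.44 → profitable ✗; to s=3.5 gives 167 − 21.2×3.5 = 92.8 → profitable ✗.
High-ability (own payoff 167 − 3.2×3.5 = 155.8): to s=0 gives 72 → no gain ✓; to s=1.3 gives 114 − 3.2×1.3 = 109.84 → no gain ✓.
3 of the 6 constraints hold; not an equilibrium.

3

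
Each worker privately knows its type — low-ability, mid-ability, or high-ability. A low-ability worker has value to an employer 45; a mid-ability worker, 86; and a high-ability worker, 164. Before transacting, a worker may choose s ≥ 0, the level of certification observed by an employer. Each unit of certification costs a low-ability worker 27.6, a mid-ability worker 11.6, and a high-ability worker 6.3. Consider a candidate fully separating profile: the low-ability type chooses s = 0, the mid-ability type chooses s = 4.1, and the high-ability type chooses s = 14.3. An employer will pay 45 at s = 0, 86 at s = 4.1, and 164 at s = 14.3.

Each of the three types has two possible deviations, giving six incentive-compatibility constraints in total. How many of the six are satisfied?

High-ability (own payoff 164 − 6.3×14.3 = 73.91): to s=0 gives 45 → no gain ✓; to s=4.1 gives 86 − 6.3×4.1 = 60.17 → no gain ✓.
Mid-ability (own payoff 86 − 11.6×4.1 = 38.44): to s=0 gives 45 → profitable ✗; to s=14.3 gives 164 − 11.6×14.3 = -1.88 → no gain ✓.
Low-ability (own payoff 45): to s=4.1 gives 86 − 27.6×4.1 = -27.16 → no gain ✓; to s=14.3 gives 164 − 27.6×14.3 = -230.68 → no gain ✓.
5 of the 6 constraints hold; not an equilibrium.

5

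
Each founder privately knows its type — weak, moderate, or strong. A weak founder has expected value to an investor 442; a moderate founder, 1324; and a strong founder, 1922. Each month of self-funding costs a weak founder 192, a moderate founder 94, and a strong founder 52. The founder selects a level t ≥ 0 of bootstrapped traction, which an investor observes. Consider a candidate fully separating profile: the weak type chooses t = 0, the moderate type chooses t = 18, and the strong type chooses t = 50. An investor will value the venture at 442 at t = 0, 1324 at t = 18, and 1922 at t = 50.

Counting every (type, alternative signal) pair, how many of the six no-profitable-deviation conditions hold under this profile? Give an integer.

3

Moderate (own payoff 1324 − 94×18 = -368): to t=0 gives 442 → profitable ✗; to t=50 gives 1922 − 94×50 = -2778 → no gain ✓.
Weak (own payoff 442): to t=18 gives 1324 − 192×18 = -2132 → no gain ✓; to t=50 gives 1922 − 192×50 = -7678 → no gain ✓.
Strong (own payoff 1922 − 52×50 = -678): to t=0 gives 442 → profitable ✗; to t=18 gives 1324 − 52×18 = 388 → profitable ✗.
3 of the 6 constraints hold; not an equilibrium.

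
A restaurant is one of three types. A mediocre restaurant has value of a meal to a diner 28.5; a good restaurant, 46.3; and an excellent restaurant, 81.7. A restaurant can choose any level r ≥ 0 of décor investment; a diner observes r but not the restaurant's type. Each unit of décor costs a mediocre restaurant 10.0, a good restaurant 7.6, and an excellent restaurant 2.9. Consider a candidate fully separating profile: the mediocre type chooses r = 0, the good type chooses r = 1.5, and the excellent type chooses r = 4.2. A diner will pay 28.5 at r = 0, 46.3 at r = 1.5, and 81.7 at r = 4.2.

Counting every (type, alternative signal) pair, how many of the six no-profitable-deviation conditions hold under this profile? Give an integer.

3

Good (own payoff 46.3 − 7.6×1.5 = 34.9): to r=0 gives 28.5 → no gain ✓; to r=4.2 gives 81.7 − 7.6×4.2 = 49.78 → profitable ✗.
Mediocre (own payoff 28.5): to r=1.5 gives 46.3 − 10.0×1.5 = 31.3 → profitable ✗; to r=4.2 gives 81.7 − 10.0×4.2 = 39.7 → profitable ✗.
Excellent (own payoff 81.7 − 2.9×4.2 = 69.52): to r=0 gives 28.5 → no gain ✓; to r=1.5 gives 46.3 − 2.9×1.5 = 41.95 → no gain ✓.
3 of the 6 constraints hold; not an equilibrium.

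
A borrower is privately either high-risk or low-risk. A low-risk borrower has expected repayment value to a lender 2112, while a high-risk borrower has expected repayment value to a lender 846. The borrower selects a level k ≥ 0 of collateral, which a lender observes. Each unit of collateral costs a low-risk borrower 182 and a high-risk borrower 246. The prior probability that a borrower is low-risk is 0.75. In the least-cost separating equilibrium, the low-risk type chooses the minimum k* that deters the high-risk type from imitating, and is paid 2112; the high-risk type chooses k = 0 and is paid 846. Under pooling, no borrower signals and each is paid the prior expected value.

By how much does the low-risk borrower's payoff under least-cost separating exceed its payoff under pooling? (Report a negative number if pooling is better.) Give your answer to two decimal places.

Least-cost separating signal: k* solves 846 = 2112 − 246·k*, so k* = (2112 − 846)/246 ≈ 5.1463.
Low-risk type's separating payoff: 2112 − 182 × k* = 2112 − 182 × (2112 − 846)/246 = 2112 − 230412/246 ≈ 1175.3659.
Pooling payoff: 0.75 × 2112 + 0.25 × 846 = 1795.5.
Difference: 1175.3659 − 1795.5 = -620.1341, i.e. -620.13 to two decimal places.
The low-risk type would prefer the pooling outcome.

-620.13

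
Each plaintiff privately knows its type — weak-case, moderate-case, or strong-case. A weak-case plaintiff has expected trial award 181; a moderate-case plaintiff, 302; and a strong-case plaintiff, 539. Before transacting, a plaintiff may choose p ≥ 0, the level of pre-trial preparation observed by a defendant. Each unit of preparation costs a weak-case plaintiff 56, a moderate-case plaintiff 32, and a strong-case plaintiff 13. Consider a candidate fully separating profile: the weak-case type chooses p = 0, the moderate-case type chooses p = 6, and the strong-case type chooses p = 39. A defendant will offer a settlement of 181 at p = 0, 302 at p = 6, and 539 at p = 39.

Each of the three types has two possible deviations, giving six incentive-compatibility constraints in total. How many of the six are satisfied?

Moderate-case (own payoff 302 − 32×6 = 110): to p=0 gives 181 → profitable ✗; to p=39 gives 539 − 32×39 = -709 → no gain ✓.
Weak-case (own payoff 181): to p=6 gives 302 − 56×6 = -34 → no gain ✓; to p=39 gives 539 − 56×39 = -1645 → no gain ✓.
Strong-case (own payoff 539 − 13×39 = 32): to p=0 gives 181 → profitable ✗; to p=6 gives 302 − 13×6 = 224 → profitable ✗.
3 of the 6 constraints hold; not an equilibrium.

3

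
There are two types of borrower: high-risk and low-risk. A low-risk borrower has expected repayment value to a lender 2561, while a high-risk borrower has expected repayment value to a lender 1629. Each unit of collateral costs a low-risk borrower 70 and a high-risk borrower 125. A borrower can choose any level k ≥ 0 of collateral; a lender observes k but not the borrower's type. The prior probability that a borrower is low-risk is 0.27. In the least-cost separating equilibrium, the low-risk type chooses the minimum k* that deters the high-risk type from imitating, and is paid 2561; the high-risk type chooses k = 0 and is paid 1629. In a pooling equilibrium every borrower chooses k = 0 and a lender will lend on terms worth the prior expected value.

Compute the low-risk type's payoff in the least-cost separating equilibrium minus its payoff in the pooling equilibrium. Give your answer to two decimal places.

158.44

Least-cost separating signal: k* solves 1629 = 2561 − 125·k*, so k* = (2561 − 1629)/125 = 7.456.
Low-risk type's separating payoff: 2561 − 70 × k* = 2561 − 70 × (2561 − 1629)/125 = 2561 − 65240/125 = 2039.08.
Pooling payoff: 0.27 × 2561 + 0.73 × 1629 = 1880.64.
Difference: 2039.08 − 1880.64 = 158.44.
The low-risk type prefers to separate.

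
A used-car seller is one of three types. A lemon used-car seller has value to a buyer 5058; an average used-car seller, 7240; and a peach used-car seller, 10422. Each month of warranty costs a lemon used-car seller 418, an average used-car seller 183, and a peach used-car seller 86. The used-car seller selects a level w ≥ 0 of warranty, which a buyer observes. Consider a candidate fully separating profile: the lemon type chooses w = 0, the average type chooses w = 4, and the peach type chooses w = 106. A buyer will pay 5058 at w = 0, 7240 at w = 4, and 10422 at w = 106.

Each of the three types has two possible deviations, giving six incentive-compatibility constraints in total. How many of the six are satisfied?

Average (own payoff 7240 − 183×4 = 6508): to w=0 gives 5058 → no gain ✓; to w=106 gives 10422 − 183×106 = -8976 → no gain ✓.
Lemon (own payoff 5058): to w=4 gives 7240 − 418×4 = 5568 → profitable ✗; to w=106 gives 10422 − 418×106 = -33886 → no gain ✓.
Peach (own payoff 10422 − 86×106 = 1306): to w=0 gives 5058 → profitable ✗; to w=4 gives 7240 − 86×4 = 6896 → profitable ✗.
3 of the 6 constraints hold; not an equilibrium.

3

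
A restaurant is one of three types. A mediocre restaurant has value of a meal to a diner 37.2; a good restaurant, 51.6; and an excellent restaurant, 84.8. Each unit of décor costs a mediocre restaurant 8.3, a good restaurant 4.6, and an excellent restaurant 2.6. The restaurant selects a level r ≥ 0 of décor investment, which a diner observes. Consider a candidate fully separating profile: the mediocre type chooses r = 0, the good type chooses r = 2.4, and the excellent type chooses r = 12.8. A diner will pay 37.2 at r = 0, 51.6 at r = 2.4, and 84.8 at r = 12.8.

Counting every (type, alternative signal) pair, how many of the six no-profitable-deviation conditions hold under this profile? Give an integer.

Mediocre (own payoff 37.2): to r=2.4 gives 51.6 − 8.3×2.4 = 31.68 → no gain ✓; to r=12.8 gives 84.8 − 8.3×12.8 = -21.44 → no gain ✓.
Good (own payoff 51.6 − 4.6×2.4 = 40.56): to r=0 gives 37.2 → no gain ✓; to r=12.8 gives 84.8 − 4.6×12.8 = 25.92 → no gain ✓.
Excellent (own payoff 84.8 − 2.6×12.8 = 51.52): to r=0 gives 37.2 → no gain ✓; to r=2.4 gives 51.6 − 2.6×2.4 = 45.36 → no gain ✓.
6 of the 6 constraints hold; this profile is a separating equilibrium.

6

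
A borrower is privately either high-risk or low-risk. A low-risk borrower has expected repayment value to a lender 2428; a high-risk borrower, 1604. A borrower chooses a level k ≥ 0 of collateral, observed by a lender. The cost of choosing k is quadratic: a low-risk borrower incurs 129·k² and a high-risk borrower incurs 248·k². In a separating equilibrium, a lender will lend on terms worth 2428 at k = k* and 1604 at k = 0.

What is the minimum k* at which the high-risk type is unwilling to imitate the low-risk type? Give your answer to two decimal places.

1.82

The high-risk type at k = 0 receives 1604; imitating at k* yields 2428 − 248·k*².
Indifference: 1604 = 2428 − 248·k*², so k*² = (2428 − 1604) / 248 ≈ 3.3226.
k* = √3.3226 ≈ 1.82.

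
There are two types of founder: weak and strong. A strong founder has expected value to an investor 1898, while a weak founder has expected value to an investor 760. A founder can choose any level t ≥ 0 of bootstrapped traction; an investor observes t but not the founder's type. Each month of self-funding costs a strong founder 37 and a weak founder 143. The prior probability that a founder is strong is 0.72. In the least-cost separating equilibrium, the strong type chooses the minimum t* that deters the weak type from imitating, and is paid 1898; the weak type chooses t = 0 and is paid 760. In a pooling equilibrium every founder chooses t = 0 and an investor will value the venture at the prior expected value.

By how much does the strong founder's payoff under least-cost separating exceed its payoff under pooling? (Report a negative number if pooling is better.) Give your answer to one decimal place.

24.2

Least-cost separating signal: t* solves 760 = 1898 − 143·t*, so t* = (1898 − 760)/143 ≈ 7.9580.
Strong type's separating payoff: 1898 − 37 × t* = 1898 − 37 × (1898 − 760)/143 = 1898 − 42106/143 ≈ 1603.552.
Pooling payoff: 0.72 × 1898 + 0.28 × 760 = 1579.36.
Difference: 1603.552 − 1579.36 = 24.192, i.e. 24.2 to one decimal place.
The strong type prefers to separate.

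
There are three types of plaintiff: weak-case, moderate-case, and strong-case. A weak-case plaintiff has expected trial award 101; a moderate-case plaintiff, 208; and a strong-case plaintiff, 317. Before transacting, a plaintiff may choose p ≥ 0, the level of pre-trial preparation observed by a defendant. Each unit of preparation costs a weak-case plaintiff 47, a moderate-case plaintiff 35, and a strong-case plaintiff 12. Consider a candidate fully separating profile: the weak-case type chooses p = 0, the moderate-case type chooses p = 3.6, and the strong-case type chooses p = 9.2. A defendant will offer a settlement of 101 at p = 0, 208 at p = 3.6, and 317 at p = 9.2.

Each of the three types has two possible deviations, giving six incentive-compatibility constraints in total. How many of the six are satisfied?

5

Weak-case (own payoff 101): to p=3.6 gives 208 − 47×3.6 = 38.8 → no gain ✓; to p=9.2 gives 317 − 47×9.2 = -115.4 → no gain ✓.
Strong-case (own payoff 317 − 12×9.2 = 206.6): to p=0 gives 101 → no gain ✓; to p=3.6 gives 208 − 12×3.6 = 164.8 → no gain ✓.
Moderate-case (own payoff 208 − 35×3.6 = 82): to p=0 gives 101 → profitable ✗; to p=9.2 gives 317 − 35×9.2 = -5 → no gain ✓.
5 of the 6 constraints hold; not an equilibrium.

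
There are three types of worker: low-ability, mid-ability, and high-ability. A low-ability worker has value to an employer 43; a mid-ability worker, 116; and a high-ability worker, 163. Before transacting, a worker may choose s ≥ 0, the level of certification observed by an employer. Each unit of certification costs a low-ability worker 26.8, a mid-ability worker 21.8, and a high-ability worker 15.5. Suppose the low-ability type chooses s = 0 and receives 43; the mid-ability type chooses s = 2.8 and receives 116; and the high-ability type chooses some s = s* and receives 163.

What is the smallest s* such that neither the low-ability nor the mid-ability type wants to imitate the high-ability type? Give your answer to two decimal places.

4.96

Mid-ability type (on-path payoff 116 − 21.8×2.8 = 54.96) won't mimic when 54.96 ≥ 163 − 21.8·s*, i.e. s* ≥ 4.96.
Low-ability type (on-path payoff 43) won't mimic when 43 ≥ 163 − 26.8·s*, i.e. s* ≥ 4.48.
Both must hold, so s* = max(4.48, 4.96) = 4.96. The mid-ability type's constraint binds.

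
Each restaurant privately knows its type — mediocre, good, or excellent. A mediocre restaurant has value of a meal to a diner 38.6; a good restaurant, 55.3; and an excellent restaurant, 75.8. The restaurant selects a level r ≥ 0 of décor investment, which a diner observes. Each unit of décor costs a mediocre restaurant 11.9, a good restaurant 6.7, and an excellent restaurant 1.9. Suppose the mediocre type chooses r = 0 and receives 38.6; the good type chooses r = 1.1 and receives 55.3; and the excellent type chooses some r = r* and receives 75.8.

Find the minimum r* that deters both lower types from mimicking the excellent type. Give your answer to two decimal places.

4.16

Good type (on-path payoff 55.3 − 6.7×1.1 = 47.93) won't mimic when 47.93 ≥ 75.8 − 6.7·r*, i.e. r* ≥ 4.16.
Mediocre type (on-path payoff 38.6) won't mimic when 38.6 ≥ 75.8 − 11.9·r*, i.e. r* ≥ 3.13.
Both must hold, so r* = max(3.13, 4.16) = 4.16. The good type's constraint binds.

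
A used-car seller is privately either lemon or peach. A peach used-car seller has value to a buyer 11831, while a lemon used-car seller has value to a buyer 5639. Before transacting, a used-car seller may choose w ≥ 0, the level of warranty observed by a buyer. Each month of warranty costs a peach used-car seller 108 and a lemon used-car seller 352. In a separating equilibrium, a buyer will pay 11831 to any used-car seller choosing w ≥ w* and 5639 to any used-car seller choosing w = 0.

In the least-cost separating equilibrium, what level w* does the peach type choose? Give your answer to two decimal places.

17.59

A lemon used-car seller choosing w = 0 receives 5639.
Imitating at w* instead would pay 11831 at cost 352·w*, netting 11831 − 352·w*.
Indifference: 5639 = 11831 − 352·w*, so w* = (11831 − 5639) / 352 ≈ 17.59.
This is the lemon type's binding incentive-compatibility constraint; any w ≥ 17.59 sustains separation on that side.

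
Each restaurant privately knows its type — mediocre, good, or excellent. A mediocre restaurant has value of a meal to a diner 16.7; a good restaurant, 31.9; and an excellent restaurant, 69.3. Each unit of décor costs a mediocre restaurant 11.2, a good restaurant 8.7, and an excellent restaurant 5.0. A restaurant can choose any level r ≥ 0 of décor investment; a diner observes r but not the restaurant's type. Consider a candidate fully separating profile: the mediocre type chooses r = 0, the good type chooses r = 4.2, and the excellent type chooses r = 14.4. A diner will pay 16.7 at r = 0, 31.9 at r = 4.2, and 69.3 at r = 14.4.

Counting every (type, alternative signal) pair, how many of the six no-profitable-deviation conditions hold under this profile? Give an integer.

Mediocre (own payoff 16.7): to r=4.2 gives 31.9 − 11.2×4.2 = -15.14 → no gain ✓; to r=14.4 gives 69.3 − 11.2×14.4 = -91.98 → no gain ✓.
Excellent (own payoff 69.3 − 5.0×14.4 = -2.7): to r=0 gives 16.7 → profitable ✗; to r=4.2 gives 31.9 − 5.0×4.2 = 10.9 → profitable ✗.
Good (own payoff 31.9 − 8.7×4.2 = -4.64): to r=0 gives 16.7 → profitable ✗; to r=14.4 gives 69.3 − 8.7×14.4 = -55.98 → no gain ✓.
3 of the 6 constraints hold; not an equilibrium.

3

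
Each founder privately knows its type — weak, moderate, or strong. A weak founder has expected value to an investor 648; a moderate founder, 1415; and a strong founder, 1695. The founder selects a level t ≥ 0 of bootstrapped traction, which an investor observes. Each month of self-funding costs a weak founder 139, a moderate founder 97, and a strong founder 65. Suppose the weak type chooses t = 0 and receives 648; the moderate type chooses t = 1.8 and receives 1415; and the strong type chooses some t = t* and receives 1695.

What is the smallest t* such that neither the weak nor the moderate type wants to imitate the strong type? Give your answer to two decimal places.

7.53

Moderate type (on-path payoff 1415 − 97×1.8 = 1240.4) won't mimic when 1240.4 ≥ 1695 − 97·t*, i.e. t* ≥ 4.69.
Weak type (on-path payoff 648) won't mimic when 648 ≥ 1695 − 139·t*, i.e. t* ≥ 7.53.
Both must hold, so t* = max(7.53, 4.69) = 7.53. The weak type's constraint binds.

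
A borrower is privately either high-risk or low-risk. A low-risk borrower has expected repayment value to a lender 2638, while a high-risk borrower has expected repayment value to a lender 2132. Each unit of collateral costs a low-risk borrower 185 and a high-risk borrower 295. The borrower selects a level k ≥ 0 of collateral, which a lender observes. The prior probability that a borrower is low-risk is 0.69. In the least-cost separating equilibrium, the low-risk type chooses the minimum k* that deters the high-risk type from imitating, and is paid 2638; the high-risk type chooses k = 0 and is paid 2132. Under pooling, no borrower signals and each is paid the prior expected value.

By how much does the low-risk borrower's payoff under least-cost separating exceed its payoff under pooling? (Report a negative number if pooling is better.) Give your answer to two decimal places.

Least-cost separating signal: k* solves 2132 = 2638 − 295·k*, so k* = (2638 − 2132)/295 ≈ 1.7153.
Low-risk type's separating payoff: 2638 − 185 × k* = 2638 − 185 × (2638 − 2132)/295 = 2638 − 93610/295 ≈ 2320.6780.
Pooling payoff: 0.69 × 2638 + 0.31 × 2132 = 2481.14.
Difference: 2320.6780 − 2481.14 = -160.462, i.e. -160.46 to two decimal places.
The low-risk type would prefer the pooling outcome.

-160.46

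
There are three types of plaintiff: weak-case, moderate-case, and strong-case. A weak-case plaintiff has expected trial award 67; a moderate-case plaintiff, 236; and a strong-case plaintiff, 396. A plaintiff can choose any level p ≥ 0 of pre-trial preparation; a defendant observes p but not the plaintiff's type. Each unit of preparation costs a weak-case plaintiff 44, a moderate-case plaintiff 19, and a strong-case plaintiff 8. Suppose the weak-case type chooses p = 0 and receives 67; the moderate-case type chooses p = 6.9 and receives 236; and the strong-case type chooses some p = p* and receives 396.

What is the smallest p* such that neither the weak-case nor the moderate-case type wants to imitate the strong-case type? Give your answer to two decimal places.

15.32

Moderate-case type (on-path payoff 236 − 19×6.9 = 104.9) won't mimic when 104.9 ≥ 396 − 19·p*, i.e. p* ≥ 15.32.
Weak-case type (on-path payoff 67) won't mimic when 67 ≥ 396 − 44·p*, i.e. p* ≥ 7.48.
Both must hold, so p* = max(7.48, 15.32) = 15.32. The moderate-case type's constraint binds.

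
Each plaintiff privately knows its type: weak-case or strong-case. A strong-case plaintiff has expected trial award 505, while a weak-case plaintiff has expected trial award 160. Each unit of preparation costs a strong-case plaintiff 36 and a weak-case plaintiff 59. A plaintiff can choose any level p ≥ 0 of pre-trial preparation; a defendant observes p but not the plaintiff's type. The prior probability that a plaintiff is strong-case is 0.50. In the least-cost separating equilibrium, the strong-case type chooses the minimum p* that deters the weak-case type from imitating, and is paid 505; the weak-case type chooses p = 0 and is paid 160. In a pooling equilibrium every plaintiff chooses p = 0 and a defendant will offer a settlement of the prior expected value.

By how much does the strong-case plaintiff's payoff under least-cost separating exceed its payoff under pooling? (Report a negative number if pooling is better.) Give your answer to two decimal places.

Least-cost separating signal: p* solves 160 = 505 − 59·p*, so p* = (505 − 160)/59 ≈ 5.8475.
Strong-case type's separating payoff: 505 − 36 × p* = 505 − 36 × (505 − 160)/59 = 505 − 12420/59 ≈ 294.4915.
Pooling payoff: 0.50 × 505 + 0.50 × 160 = 332.5.
Difference: 294.4915 − 332.5 = -38.0085, i.e. -38.01 to two decimal places.
The strong-case type would prefer the pooling outcome.

-38.01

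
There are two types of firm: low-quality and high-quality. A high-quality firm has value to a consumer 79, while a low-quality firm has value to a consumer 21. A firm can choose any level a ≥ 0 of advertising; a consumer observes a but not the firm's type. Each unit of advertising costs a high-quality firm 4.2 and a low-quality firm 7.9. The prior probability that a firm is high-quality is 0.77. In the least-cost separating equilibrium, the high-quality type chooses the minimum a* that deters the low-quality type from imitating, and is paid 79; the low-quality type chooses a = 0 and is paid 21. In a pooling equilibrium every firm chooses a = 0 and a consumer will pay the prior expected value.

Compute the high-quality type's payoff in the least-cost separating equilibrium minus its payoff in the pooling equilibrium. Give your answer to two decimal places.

-17.50

Least-cost separating signal: a* solves 21 = 79 − 7.9·a*, so a* = (79 − 21)/7.9 ≈ 7.3418.
High-quality type's separating payoff: 79 − 4.2 × a* = 79 − 4.2 × (79 − 21)/7.9 = 79 − 243.6/7.9 ≈ 48.1646.
Pooling payoff: 0.77 × 79 + 0.23 × 21 = 65.66.
Difference: 48.1646 − 65.66 = -17.4954, i.e. -17.50 to two decimal places.
The high-quality type would prefer the pooling outcome.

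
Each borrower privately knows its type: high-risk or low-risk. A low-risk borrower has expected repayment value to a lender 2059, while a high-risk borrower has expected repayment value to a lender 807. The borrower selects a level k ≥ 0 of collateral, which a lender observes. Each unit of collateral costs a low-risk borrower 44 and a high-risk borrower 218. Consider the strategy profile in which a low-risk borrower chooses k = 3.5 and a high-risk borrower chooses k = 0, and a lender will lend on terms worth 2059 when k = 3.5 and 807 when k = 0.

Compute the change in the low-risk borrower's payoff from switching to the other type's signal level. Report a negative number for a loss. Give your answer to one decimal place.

Playing k = 3.5 the low-risk borrower receives 2059 − 44 × 3.5 = 1905.
Deviating to k = 0 yields 807 instead.
Gain from deviating: 807 − 1905 = -1098.0.
The gain is negative, so the low-risk type's incentive-compatibility constraint is satisfied.

-1098.0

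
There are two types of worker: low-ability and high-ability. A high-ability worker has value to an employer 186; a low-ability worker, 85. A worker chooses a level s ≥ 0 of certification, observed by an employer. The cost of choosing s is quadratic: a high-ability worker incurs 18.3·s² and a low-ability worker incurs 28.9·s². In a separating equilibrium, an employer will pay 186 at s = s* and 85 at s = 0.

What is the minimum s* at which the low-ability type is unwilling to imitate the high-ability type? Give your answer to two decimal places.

The low-ability type at s = 0 receives 85; imitating at s* yields 186 − 28.9·s*².
Indifference: 85 = 186 − 28.9·s*², so s*² = (186 − 85) / 28.9 ≈ 3.4948.
s* = √3.4948 ≈ 1.87.

1.87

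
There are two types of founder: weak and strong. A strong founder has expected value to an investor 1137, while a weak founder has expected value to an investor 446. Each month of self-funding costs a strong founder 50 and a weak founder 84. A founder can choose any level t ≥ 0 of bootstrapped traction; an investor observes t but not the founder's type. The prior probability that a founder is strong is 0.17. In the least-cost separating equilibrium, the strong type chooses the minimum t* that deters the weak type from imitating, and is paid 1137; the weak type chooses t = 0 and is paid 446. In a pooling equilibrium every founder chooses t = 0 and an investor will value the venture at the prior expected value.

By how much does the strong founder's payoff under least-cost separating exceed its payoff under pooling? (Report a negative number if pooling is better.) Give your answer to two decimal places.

162.22

Least-cost separating signal: t* solves 446 = 1137 − 84·t*, so t* = (1137 − 446)/84 ≈ 8.2262.
Strong type's separating payoff: 1137 − 50 × t* = 1137 − 50 × (1137 − 446)/84 = 1137 − 34550/84 ≈ 725.6905.
Pooling payoff: 0.17 × 1137 + 0.83 × 446 = 563.47.
Difference: 725.6905 − 563.47 = 162.2205, i.e. 162.22 to two decimal places.
The strong type prefers to separate.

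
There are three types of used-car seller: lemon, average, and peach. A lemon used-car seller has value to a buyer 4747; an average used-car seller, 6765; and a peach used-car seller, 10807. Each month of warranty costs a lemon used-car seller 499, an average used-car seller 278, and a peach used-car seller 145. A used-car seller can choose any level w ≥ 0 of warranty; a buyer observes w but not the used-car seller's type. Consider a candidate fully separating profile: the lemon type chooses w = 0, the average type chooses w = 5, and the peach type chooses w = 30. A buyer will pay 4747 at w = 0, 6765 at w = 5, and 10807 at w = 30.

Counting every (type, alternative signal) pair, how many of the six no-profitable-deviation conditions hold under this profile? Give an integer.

Peach (own payoff 10807 − 145×30 = 6457): to w=0 gives 4747 → no gain ✓; to w=5 gives 6765 − 145×5 = 6040 → no gain ✓.
Lemon (own payoff 4747): to w=5 gives 6765 − 499×5 = 4270 → no gain ✓; to w=30 gives 10807 − 499×30 = -4163 → no gain ✓.
Average (own payoff 6765 − 278×5 = 5375): to w=0 gives 4747 → no gain ✓; to w=30 gives 10807 − 278×30 = 2467 → no gain ✓.
6 of the 6 constraints hold; this profile is a separating equilibrium.

6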